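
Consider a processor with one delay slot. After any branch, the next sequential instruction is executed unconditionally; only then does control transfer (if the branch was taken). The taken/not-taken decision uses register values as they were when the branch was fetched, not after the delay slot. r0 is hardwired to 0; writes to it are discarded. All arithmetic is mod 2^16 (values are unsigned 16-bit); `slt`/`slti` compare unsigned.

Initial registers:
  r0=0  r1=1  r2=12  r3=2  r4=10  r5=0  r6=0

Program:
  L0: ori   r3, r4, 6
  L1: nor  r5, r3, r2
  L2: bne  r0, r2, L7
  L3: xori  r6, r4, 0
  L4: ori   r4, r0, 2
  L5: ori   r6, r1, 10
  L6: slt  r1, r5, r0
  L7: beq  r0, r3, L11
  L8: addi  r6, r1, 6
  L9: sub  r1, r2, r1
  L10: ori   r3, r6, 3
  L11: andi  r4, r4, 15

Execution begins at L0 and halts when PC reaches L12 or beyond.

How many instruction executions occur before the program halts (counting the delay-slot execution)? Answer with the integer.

  step pc=0: ori   r3, r4, 6  regs=(0,1,12,14,10,0,0)
  step pc=1: nor  r5, r3, r2  regs=(0,1,12,14,10,65521,0)
  step pc=2: bne  r0, r2, L7  cond=T  regs=(0,1,12,14,10,65521,0)
  step pc=3: xori  r6, r4, 0  regs=(0,1,12,14,10,65521,10)
  step pc=7: beq  r0, r3, L11  cond=F  regs=(0,1,12,14,10,65521,10)
  step pc=8: addi  r6, r1, 6  regs=(0,1,12,14,10,65521,7)
  step pc=9: sub  r1, r2, r1  regs=(0,11,12,14,10,65521,7)
  step pc=10: ori   r3, r6, 3  regs=(0,11,12,7,10,65521,7)
  step pc=11: andi  r4, r4, 15  regs=(0,11,12,7,10,65521,7)

9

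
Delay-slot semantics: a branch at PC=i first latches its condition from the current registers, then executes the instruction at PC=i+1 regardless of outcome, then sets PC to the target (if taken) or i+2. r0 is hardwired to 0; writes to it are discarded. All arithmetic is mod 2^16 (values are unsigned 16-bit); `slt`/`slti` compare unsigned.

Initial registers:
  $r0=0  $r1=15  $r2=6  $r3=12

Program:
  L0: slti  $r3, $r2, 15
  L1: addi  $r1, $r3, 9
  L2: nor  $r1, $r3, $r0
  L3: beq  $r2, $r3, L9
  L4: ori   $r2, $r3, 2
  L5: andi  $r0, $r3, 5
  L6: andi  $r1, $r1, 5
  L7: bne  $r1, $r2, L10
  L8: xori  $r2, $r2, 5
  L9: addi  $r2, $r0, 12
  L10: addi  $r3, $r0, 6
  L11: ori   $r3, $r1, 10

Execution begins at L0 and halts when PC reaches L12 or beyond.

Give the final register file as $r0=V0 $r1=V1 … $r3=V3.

$r0=0 $r1=4 $r2=6 $r3=14

PC=0  slti  $r3, $r2, 15     | $r0=0 $r1=15 $r2=6 $r3=1
PC=1  addi  $r1, $r3, 9      | $r0=0 $r1=10 $r2=6 $r3=1
PC=2  nor  $r1, $r3, $r0     | $r0=0 $r1=65534 $r2=6 $r3=1
PC=3  beq  $r2, $r3, L9      | $r0=0 $r1=65534 $r2=6 $r3=1  [not taken]
PC=4  ori   $r2, $r3, 2      | $r0=0 $r1=65534 $r2=3 $r3=1
PC=5  andi  $r0, $r3, 5      | $r0=0 $r1=65534 $r2=3 $r3=1
PC=6  andi  $r1, $r1, 5      | $r0=0 $r1=4 $r2=3 $r3=1
PC=7  bne  $r1, $r2, L10     | $r0=0 $r1=4 $r2=3 $r3=1  [TAKEN]
PC=8  xori  $r2, $r2, 5      | $r0=0 $r1=4 $r2=6 $r3=1
PC=10 addi  $r3, $r0, 6      | $r0=0 $r1=4 $r2=6 $r3=6
PC=11 ori   $r3, $r1, 10     | $r0=0 $r1=4 $r2=6 $r3=14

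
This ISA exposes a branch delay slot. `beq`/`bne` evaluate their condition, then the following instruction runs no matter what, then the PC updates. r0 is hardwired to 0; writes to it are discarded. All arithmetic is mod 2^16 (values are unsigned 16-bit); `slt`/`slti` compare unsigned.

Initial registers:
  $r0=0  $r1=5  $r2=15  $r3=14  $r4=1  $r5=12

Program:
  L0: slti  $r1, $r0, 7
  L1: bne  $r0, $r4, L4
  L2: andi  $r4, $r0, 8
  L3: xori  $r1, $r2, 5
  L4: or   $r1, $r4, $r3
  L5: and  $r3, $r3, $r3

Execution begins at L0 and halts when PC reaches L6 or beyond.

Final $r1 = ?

#0 slti  $r1, $r0, 7 ; 0/1/15/14/1/12
#1 bne  $r0, $r4, L4 ; 0/1/15/14/1/12 ; →target
#2 andi  $r4, $r0, 8 ; 0/1/15/14/0/12
#4 or   $r1, $r4, $r3 ; 0/14/15/14/0/12
#5 and  $r3, $r3, $r3 ; 0/14/15/14/0/12

14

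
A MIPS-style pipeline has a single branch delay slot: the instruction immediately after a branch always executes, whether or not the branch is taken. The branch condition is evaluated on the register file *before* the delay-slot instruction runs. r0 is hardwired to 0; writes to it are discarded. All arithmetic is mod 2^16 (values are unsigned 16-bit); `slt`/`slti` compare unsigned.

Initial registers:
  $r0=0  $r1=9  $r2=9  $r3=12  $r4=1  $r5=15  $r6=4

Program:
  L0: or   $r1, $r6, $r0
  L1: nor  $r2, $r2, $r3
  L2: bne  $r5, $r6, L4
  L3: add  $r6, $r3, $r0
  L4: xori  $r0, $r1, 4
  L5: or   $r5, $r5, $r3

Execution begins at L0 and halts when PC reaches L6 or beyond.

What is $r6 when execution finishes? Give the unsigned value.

12

[0] or   $r1, $r6, $r0  →  {$r0:0, $r1:4, $r2:9, $r3:12, $r4:1, $r5:15, $r6:4}
[1] nor  $r2, $r2, $r3  →  {$r0:0, $r1:4, $r2:65522, $r3:12, $r4:1, $r5:15, $r6:4}
[2] bne  $r5, $r6, L4  →  {$r0:0, $r1:4, $r2:65522, $r3:12, $r4:1, $r5:15, $r6:4}  ⟨branch taken⟩
[3] add  $r6, $r3, $r0  →  {$r0:0, $r1:4, $r2:65522, $r3:12, $r4:1, $r5:15, $r6:12}
[4] xori  $r0, $r1, 4  →  {$r0:0, $r1:4, $r2:65522, $r3:12, $r4:1, $r5:15, $r6:12}
[5] or   $r5, $r5, $r3  →  {$r0:0, $r1:4, $r2:65522, $r3:12, $r4:1, $r5:15, $r6:12}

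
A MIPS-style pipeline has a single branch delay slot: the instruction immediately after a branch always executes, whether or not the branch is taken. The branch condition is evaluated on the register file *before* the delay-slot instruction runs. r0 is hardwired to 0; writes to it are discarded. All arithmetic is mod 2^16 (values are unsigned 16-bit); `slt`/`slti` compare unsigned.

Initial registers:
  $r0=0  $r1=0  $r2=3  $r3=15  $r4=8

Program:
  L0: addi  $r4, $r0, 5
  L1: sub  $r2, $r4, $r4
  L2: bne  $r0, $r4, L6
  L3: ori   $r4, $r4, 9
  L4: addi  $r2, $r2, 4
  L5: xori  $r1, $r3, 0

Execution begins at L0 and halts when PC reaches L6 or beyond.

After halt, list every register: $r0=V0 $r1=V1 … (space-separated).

$r0=0 $r1=0 $r2=0 $r3=15 $r4=13

PC=0  addi  $r4, $r0, 5      | $r0=0 $r1=0 $r2=3 $r3=15 $r4=5
PC=1  sub  $r2, $r4, $r4     | $r0=0 $r1=0 $r2=0 $r3=15 $r4=5
PC=2  bne  $r0, $r4, L6      | $r0=0 $r1=0 $r2=0 $r3=15 $r4=5  [TAKEN]
PC=3  ori   $r4, $r4, 9      | $r0=0 $r1=0 $r2=0 $r3=15 $r4=13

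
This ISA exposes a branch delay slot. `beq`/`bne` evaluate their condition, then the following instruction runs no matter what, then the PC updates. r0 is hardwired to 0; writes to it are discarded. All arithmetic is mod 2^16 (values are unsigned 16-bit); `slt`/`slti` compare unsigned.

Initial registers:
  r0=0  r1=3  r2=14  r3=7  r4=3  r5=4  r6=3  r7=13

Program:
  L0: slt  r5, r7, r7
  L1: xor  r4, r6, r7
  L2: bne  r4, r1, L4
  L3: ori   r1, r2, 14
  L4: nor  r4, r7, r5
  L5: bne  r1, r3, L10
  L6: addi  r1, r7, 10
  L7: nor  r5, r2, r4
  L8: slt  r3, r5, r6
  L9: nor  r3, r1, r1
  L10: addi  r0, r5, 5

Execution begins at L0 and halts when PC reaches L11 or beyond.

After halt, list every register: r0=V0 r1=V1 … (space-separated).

r0=0 r1=23 r2=14 r3=7 r4=65522 r5=0 r6=3 r7=13

PC=0  slt  r5, r7, r7        | r0=0 r1=3 r2=14 r3=7 r4=3 r5=0 r6=3 r7=13
PC=1  xor  r4, r6, r7        | r0=0 r1=3 r2=14 r3=7 r4=14 r5=0 r6=3 r7=13
PC=2  bne  r4, r1, L4        | r0=0 r1=3 r2=14 r3=7 r4=14 r5=0 r6=3 r7=13  [TAKEN]
PC=3  ori   r1, r2, 14       | r0=0 r1=14 r2=14 r3=7 r4=14 r5=0 r6=3 r7=13
PC=4  nor  r4, r7, r5        | r0=0 r1=14 r2=14 r3=7 r4=65522 r5=0 r6=3 r7=13
PC=5  bne  r1, r3, L10       | r0=0 r1=14 r2=14 r3=7 r4=65522 r5=0 r6=3 r7=13  [TAKEN]
PC=6  addi  r1, r7, 10       | r0=0 r1=23 r2=14 r3=7 r4=65522 r5=0 r6=3 r7=13
PC=10 addi  r0, r5, 5        | r0=0 r1=23 r2=14 r3=7 r4=65522 r5=0 r6=3 r7=13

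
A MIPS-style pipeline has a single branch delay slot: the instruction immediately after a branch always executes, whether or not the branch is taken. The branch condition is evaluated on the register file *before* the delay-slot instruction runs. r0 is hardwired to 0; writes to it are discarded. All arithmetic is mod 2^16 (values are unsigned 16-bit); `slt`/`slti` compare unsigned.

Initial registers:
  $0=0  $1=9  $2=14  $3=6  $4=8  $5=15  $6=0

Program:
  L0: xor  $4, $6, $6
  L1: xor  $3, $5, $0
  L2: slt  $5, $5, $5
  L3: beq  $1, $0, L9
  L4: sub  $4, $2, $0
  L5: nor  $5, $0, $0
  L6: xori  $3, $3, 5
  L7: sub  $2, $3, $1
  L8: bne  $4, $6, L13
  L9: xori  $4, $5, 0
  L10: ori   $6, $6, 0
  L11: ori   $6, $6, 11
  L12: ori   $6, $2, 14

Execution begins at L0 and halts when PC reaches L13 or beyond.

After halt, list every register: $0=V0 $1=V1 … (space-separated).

PC=0  xor  $4, $6, $6        | $0=0 $1=9 $2=14 $3=6 $4=0 $5=15 $6=0
PC=1  xor  $3, $5, $0        | $0=0 $1=9 $2=14 $3=15 $4=0 $5=15 $6=0
PC=2  slt  $5, $5, $5        | $0=0 $1=9 $2=14 $3=15 $4=0 $5=0 $6=0
PC=3  beq  $1, $0, L9        | $0=0 $1=9 $2=14 $3=15 $4=0 $5=0 $6=0  [not taken]
PC=4  sub  $4, $2, $0        | $0=0 $1=9 $2=14 $3=15 $4=14 $5=0 $6=0
PC=5  nor  $5, $0, $0        | $0=0 $1=9 $2=14 $3=15 $4=14 $5=65535 $6=0
PC=6  xori  $3, $3, 5        | $0=0 $1=9 $2=14 $3=10 $4=14 $5=65535 $6=0
PC=7  sub  $2, $3, $1        | $0=0 $1=9 $2=1 $3=10 $4=14 $5=65535 $6=0
PC=8  bne  $4, $6, L13       | $0=0 $1=9 $2=1 $3=10 $4=14 $5=65535 $6=0  [TAKEN]
PC=9  xori  $4, $5, 0        | $0=0 $1=9 $2=1 $3=10 $4=65535 $5=65535 $6=0

$0=0 $1=9 $2=1 $3=10 $4=65535 $5=65535 $6=0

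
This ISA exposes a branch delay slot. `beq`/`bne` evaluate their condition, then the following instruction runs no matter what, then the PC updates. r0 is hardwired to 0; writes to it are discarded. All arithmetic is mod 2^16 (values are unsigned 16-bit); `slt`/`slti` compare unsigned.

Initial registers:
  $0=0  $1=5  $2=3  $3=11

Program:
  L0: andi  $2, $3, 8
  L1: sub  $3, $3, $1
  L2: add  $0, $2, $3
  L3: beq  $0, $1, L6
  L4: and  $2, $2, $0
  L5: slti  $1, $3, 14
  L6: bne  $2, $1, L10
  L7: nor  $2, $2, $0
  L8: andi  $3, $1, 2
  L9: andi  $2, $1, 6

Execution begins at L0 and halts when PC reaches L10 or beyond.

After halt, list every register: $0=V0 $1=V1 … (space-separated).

$0=0 $1=1 $2=65535 $3=6

  step pc=0: andi  $2, $3, 8  regs=(0,5,8,11)
  step pc=1: sub  $3, $3, $1  regs=(0,5,8,6)
  step pc=2: add  $0, $2, $3  regs=(0,5,8,6)
  step pc=3: beq  $0, $1, L6  cond=F  regs=(0,5,8,6)
  step pc=4: and  $2, $2, $0  regs=(0,5,0,6)
  step pc=5: slti  $1, $3, 14  regs=(0,1,0,6)
  step pc=6: bne  $2, $1, L10  cond=T  regs=(0,1,0,6)
  step pc=7: nor  $2, $2, $0  regs=(0,1,65535,6)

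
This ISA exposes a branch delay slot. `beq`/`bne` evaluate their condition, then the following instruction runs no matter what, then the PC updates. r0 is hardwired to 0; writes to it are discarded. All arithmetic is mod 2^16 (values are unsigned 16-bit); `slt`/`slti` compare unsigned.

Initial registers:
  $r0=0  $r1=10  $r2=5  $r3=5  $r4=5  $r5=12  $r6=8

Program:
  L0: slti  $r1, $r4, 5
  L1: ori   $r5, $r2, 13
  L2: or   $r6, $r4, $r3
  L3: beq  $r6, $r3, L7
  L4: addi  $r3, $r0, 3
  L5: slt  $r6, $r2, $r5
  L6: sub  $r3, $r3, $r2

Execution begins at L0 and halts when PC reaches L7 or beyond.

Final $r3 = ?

3

PC=0  slti  $r1, $r4, 5      | $r0=0 $r1=0 $r2=5 $r3=5 $r4=5 $r5=12 $r6=8
PC=1  ori   $r5, $r2, 13     | $r0=0 $r1=0 $r2=5 $r3=5 $r4=5 $r5=13 $r6=8
PC=2  or   $r6, $r4, $r3     | $r0=0 $r1=0 $r2=5 $r3=5 $r4=5 $r5=13 $r6=5
PC=3  beq  $r6, $r3, L7      | $r0=0 $r1=0 $r2=5 $r3=5 $r4=5 $r5=13 $r6=5  [TAKEN]
PC=4  addi  $r3, $r0, 3      | $r0=0 $r1=0 $r2=5 $r3=3 $r4=5 $r5=13 $r6=5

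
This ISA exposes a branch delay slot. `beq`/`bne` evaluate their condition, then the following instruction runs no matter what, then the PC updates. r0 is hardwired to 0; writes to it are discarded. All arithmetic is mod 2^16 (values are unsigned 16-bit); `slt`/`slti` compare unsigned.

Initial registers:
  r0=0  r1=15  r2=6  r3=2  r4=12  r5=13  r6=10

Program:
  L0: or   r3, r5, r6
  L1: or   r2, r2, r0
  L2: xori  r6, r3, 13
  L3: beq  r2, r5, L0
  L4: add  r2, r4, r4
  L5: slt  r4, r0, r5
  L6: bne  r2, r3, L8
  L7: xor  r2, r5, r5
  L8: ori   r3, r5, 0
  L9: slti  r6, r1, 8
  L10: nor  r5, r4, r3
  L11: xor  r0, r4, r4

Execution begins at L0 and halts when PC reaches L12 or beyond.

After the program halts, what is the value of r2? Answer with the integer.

[0] or   r3, r5, r6  →  {r0:0, r1:15, r2:6, r3:15, r4:12, r5:13, r6:10}
[1] or   r2, r2, r0  →  {r0:0, r1:15, r2:6, r3:15, r4:12, r5:13, r6:10}
[2] xori  r6, r3, 13  →  {r0:0, r1:15, r2:6, r3:15, r4:12, r5:13, r6:2}
[3] beq  r2, r5, L0  →  {r0:0, r1:15, r2:6, r3:15, r4:12, r5:13, r6:2}  ⟨branch fallthrough⟩
[4] add  r2, r4, r4  →  {r0:0, r1:15, r2:24, r3:15, r4:12, r5:13, r6:2}
[5] slt  r4, r0, r5  →  {r0:0, r1:15, r2:24, r3:15, r4:1, r5:13, r6:2}
[6] bne  r2, r3, L8  →  {r0:0, r1:15, r2:24, r3:15, r4:1, r5:13, r6:2}  ⟨branch taken⟩
[7] xor  r2, r5, r5  →  {r0:0, r1:15, r2:0, r3:15, r4:1, r5:13, r6:2}
[8] ori   r3, r5, 0  →  {r0:0, r1:15, r2:0, r3:13, r4:1, r5:13, r6:2}
[9] slti  r6, r1, 8  →  {r0:0, r1:15, r2:0, r3:13, r4:1, r5:13, r6:0}
[10] nor  r5, r4, r3  →  {r0:0, r1:15, r2:0, r3:13, r4:1, r5:65522, r6:0}
[11] xor  r0, r4, r4  →  {r0:0, r1:15, r2:0, r3:13, r4:1, r5:65522, r6:0}

0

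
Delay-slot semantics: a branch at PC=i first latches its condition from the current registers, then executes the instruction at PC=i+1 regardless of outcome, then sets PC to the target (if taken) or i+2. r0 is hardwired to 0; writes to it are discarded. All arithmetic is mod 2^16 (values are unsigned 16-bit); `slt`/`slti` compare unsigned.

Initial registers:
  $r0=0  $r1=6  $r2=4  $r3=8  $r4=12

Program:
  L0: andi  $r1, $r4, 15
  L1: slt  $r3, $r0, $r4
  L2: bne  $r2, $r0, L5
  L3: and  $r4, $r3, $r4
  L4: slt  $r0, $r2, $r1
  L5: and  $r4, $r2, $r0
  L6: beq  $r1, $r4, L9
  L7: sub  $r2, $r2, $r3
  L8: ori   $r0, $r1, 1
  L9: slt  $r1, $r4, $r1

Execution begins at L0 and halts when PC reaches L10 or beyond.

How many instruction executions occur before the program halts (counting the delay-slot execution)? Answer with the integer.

9

  step pc=0: andi  $r1, $r4, 15  regs=(0,12,4,8,12)
  step pc=1: slt  $r3, $r0, $r4  regs=(0,12,4,1,12)
  step pc=2: bne  $r2, $r0, L5  cond=T  regs=(0,12,4,1,12)
  step pc=3: and  $r4, $r3, $r4  regs=(0,12,4,1,0)
  step pc=5: and  $r4, $r2, $r0  regs=(0,12,4,1,0)
  step pc=6: beq  $r1, $r4, L9  cond=F  regs=(0,12,4,1,0)
  step pc=7: sub  $r2, $r2, $r3  regs=(0,12,3,1,0)
  step pc=8: ori   $r0, $r1, 1  regs=(0,12,3,1,0)
  step pc=9: slt  $r1, $r4, $r1  regs=(0,1,3,1,0)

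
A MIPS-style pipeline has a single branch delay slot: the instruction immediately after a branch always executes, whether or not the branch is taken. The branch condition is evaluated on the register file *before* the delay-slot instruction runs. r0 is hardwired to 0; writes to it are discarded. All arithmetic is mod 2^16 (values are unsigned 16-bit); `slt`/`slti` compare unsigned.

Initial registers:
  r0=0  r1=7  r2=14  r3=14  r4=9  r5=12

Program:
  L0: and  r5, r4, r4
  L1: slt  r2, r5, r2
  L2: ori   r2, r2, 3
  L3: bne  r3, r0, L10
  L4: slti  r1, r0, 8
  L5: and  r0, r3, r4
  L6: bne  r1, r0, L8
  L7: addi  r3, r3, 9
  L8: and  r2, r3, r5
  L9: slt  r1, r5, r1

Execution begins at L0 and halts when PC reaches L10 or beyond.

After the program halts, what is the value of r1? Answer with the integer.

1

PC=0  and  r5, r4, r4        | r0=0 r1=7 r2=14 r3=14 r4=9 r5=9
PC=1  slt  r2, r5, r2        | r0=0 r1=7 r2=1 r3=14 r4=9 r5=9
PC=2  ori   r2, r2, 3        | r0=0 r1=7 r2=3 r3=14 r4=9 r5=9
PC=3  bne  r3, r0, L10       | r0=0 r1=7 r2=3 r3=14 r4=9 r5=9  [TAKEN]
PC=4  slti  r1, r0, 8        | r0=0 r1=1 r2=3 r3=14 r4=9 r5=9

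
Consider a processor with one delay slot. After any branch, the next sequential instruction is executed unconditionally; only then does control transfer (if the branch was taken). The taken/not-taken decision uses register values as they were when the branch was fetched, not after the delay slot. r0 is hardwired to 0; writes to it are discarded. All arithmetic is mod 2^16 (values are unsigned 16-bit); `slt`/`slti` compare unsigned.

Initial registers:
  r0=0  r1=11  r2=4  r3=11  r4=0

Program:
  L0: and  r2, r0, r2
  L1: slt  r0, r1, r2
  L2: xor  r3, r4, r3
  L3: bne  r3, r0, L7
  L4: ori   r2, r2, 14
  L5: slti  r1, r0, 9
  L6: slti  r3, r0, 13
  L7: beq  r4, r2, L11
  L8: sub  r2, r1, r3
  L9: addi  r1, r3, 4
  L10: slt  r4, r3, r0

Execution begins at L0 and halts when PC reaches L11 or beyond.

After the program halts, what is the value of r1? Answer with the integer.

  step pc=0: and  r2, r0, r2  regs=(0,11,0,11,0)
  step pc=1: slt  r0, r1, r2  regs=(0,11,0,11,0)
  step pc=2: xor  r3, r4, r3  regs=(0,11,0,11,0)
  step pc=3: bne  r3, r0, L7  cond=T  regs=(0,11,0,11,0)
  step pc=4: ori   r2, r2, 14  regs=(0,11,14,11,0)
  step pc=7: beq  r4, r2, L11  cond=F  regs=(0,11,14,11,0)
  step pc=8: sub  r2, r1, r3  regs=(0,11,0,11,0)
  step pc=9: addi  r1, r3, 4  regs=(0,15,0,11,0)
  step pc=10: slt  r4, r3, r0  regs=(0,15,0,11,0)

15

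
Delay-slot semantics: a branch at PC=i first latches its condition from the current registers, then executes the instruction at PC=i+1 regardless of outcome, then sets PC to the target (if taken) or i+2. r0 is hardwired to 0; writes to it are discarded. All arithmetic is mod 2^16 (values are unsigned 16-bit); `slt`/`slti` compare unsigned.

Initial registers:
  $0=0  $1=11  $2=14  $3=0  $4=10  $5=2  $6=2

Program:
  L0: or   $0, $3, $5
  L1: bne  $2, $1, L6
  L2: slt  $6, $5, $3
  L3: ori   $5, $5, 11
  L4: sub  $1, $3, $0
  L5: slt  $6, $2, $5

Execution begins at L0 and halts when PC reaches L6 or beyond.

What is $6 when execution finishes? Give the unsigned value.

#0 or   $0, $3, $5 ; 0/11/14/0/10/2/2
#1 bne  $2, $1, L6 ; 0/11/14/0/10/2/2 ; →target
#2 slt  $6, $5, $3 ; 0/11/14/0/10/2/0

0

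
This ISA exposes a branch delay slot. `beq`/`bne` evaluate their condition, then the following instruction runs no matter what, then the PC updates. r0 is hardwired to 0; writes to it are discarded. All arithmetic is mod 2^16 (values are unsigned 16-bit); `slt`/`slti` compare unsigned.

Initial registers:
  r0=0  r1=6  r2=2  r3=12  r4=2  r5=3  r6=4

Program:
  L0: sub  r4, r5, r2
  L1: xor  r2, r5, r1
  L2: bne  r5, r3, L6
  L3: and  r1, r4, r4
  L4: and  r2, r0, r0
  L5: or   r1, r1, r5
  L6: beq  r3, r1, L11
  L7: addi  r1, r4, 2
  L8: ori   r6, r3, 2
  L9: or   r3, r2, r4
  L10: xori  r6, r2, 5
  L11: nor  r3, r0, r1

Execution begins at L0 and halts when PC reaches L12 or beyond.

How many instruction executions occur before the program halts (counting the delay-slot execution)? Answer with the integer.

10

  step pc=0: sub  r4, r5, r2  regs=(0,6,2,12,1,3,4)
  step pc=1: xor  r2, r5, r1  regs=(0,6,5,12,1,3,4)
  step pc=2: bne  r5, r3, L6  cond=T  regs=(0,6,5,12,1,3,4)
  step pc=3: and  r1, r4, r4  regs=(0,1,5,12,1,3,4)
  step pc=6: beq  r3, r1, L11  cond=F  regs=(0,1,5,12,1,3,4)
  step pc=7: addi  r1, r4, 2  regs=(0,3,5,12,1,3,4)
  step pc=8: ori   r6, r3, 2  regs=(0,3,5,12,1,3,14)
  step pc=9: or   r3, r2, r4  regs=(0,3,5,5,1,3,14)
  step pc=10: xori  r6, r2, 5  regs=(0,3,5,5,1,3,0)
  step pc=11: nor  r3, r0, r1  regs=(0,3,5,65532,1,3,0)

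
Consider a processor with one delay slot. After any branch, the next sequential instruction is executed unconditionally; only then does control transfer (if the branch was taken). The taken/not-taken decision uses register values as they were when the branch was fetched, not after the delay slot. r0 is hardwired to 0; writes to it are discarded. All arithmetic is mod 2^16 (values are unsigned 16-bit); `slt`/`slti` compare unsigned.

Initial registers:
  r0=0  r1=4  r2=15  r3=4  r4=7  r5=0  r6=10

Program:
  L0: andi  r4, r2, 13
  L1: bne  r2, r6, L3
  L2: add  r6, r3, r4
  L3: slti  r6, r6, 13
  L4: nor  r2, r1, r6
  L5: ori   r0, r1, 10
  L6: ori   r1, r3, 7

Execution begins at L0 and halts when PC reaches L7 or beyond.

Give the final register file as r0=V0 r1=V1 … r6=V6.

  step pc=0: andi  r4, r2, 13  regs=(0,4,15,4,13,0,10)
  step pc=1: bne  r2, r6, L3  cond=T  regs=(0,4,15,4,13,0,10)
  step pc=2: add  r6, r3, r4  regs=(0,4,15,4,13,0,17)
  step pc=3: slti  r6, r6, 13  regs=(0,4,15,4,13,0,0)
  step pc=4: nor  r2, r1, r6  regs=(0,4,65531,4,13,0,0)
  step pc=5: ori   r0, r1, 10  regs=(0,4,65531,4,13,0,0)
  step pc=6: ori   r1, r3, 7  regs=(0,7,65531,4,13,0,0)

r0=0 r1=7 r2=65531 r3=4 r4=13 r5=0 r6=0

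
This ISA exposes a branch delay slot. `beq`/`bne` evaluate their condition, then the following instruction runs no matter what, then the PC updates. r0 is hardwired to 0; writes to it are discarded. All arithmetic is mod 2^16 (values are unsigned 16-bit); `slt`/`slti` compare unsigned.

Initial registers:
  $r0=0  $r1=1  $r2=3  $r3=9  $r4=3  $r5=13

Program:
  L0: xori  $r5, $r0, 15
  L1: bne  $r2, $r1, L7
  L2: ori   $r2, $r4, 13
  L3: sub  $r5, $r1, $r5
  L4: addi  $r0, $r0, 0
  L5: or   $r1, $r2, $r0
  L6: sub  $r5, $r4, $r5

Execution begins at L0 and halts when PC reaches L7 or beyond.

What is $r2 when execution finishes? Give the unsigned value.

15

#0 xori  $r5, $r0, 15 ; 0/1/3/9/3/15
#1 bne  $r2, $r1, L7 ; 0/1/3/9/3/15 ; →target
#2 ori   $r2, $r4, 13 ; 0/1/15/9/3/15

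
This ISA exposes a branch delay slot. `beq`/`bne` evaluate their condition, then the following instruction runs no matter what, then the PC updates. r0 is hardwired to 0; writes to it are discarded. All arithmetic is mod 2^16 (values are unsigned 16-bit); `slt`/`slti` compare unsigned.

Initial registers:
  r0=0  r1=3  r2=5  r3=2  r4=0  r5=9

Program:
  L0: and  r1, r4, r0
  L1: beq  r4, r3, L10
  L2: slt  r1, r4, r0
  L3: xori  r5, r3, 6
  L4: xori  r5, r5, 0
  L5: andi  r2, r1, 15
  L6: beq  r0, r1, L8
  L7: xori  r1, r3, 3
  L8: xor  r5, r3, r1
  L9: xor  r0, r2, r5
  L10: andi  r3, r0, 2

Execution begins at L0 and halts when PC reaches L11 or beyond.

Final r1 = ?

[0] and  r1, r4, r0  →  {r0:0, r1:0, r2:5, r3:2, r4:0, r5:9}
[1] beq  r4, r3, L10  →  {r0:0, r1:0, r2:5, r3:2, r4:0, r5:9}  ⟨branch fallthrough⟩
[2] slt  r1, r4, r0  →  {r0:0, r1:0, r2:5, r3:2, r4:0, r5:9}
[3] xori  r5, r3, 6  →  {r0:0, r1:0, r2:5, r3:2, r4:0, r5:4}
[4] xori  r5, r5, 0  →  {r0:0, r1:0, r2:5, r3:2, r4:0, r5:4}
[5] andi  r2, r1, 15  →  {r0:0, r1:0, r2:0, r3:2, r4:0, r5:4}
[6] beq  r0, r1, L8  →  {r0:0, r1:0, r2:0, r3:2, r4:0, r5:4}  ⟨branch taken⟩
[7] xori  r1, r3, 3  →  {r0:0, r1:1, r2:0, r3:2, r4:0, r5:4}
[8] xor  r5, r3, r1  →  {r0:0, r1:1, r2:0, r3:2, r4:0, r5:3}
[9] xor  r0, r2, r5  →  {r0:0, r1:1, r2:0, r3:2, r4:0, r5:3}
[10] andi  r3, r0, 2  →  {r0:0, r1:1, r2:0, r3:0, r4:0, r5:3}

1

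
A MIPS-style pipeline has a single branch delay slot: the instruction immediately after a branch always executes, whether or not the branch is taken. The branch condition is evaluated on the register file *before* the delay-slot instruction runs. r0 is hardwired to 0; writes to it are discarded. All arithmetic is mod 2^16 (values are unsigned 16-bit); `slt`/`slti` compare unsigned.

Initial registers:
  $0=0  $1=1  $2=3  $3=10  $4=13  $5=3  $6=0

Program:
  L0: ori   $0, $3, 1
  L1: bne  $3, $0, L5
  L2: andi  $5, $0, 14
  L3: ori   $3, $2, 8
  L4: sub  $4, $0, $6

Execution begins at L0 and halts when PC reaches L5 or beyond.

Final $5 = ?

0

  step pc=0: ori   $0, $3, 1  regs=(0,1,3,10,13,3,0)
  step pc=1: bne  $3, $0, L5  cond=T  regs=(0,1,3,10,13,3,0)
  step pc=2: andi  $5, $0, 14  regs=(0,1,3,10,13,0,0)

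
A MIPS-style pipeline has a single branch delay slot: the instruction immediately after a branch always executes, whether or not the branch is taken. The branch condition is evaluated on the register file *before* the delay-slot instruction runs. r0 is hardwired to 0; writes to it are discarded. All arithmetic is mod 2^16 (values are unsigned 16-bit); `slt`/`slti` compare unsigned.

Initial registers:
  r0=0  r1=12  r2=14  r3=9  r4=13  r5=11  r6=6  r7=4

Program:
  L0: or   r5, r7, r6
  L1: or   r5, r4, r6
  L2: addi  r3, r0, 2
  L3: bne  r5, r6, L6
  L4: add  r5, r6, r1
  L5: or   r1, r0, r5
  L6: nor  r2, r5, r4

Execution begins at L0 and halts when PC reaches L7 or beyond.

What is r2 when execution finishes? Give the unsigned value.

65504

  step pc=0: or   r5, r7, r6  regs=(0,12,14,9,13,6,6,4)
  step pc=1: or   r5, r4, r6  regs=(0,12,14,9,13,15,6,4)
  step pc=2: addi  r3, r0, 2  regs=(0,12,14,2,13,15,6,4)
  step pc=3: bne  r5, r6, L6  cond=T  regs=(0,12,14,2,13,15,6,4)
  step pc=4: add  r5, r6, r1  regs=(0,12,14,2,13,18,6,4)
  step pc=6: nor  r2, r5, r4  regs=(0,12,65504,2,13,18,6,4)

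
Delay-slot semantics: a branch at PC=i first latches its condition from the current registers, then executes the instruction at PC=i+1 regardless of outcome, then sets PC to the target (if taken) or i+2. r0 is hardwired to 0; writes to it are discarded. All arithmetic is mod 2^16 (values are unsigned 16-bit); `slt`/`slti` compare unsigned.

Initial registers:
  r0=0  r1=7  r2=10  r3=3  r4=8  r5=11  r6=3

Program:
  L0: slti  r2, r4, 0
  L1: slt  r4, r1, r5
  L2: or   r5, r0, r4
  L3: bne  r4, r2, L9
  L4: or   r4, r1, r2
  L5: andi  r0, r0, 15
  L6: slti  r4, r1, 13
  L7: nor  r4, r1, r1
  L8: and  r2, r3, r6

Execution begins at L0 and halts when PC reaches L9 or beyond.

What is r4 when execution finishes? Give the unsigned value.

PC=0  slti  r2, r4, 0        | r0=0 r1=7 r2=0 r3=3 r4=8 r5=11 r6=3
PC=1  slt  r4, r1, r5        | r0=0 r1=7 r2=0 r3=3 r4=1 r5=11 r6=3
PC=2  or   r5, r0, r4        | r0=0 r1=7 r2=0 r3=3 r4=1 r5=1 r6=3
PC=3  bne  r4, r2, L9        | r0=0 r1=7 r2=0 r3=3 r4=1 r5=1 r6=3  [TAKEN]
PC=4  or   r4, r1, r2        | r0=0 r1=7 r2=0 r3=3 r4=7 r5=1 r6=3

7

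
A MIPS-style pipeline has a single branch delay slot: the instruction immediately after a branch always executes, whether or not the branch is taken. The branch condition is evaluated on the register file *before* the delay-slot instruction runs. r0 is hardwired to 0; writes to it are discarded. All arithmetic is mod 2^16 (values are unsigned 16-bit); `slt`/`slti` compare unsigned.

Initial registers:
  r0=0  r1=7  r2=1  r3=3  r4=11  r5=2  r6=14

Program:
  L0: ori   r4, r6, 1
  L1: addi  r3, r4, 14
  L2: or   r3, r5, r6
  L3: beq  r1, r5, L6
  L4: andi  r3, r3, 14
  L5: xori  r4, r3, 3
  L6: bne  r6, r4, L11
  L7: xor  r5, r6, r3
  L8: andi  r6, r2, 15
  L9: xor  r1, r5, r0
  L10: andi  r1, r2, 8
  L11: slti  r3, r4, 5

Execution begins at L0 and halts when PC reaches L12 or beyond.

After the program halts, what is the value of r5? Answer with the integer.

[0] ori   r4, r6, 1  →  {r0:0, r1:7, r2:1, r3:3, r4:15, r5:2, r6:14}
[1] addi  r3, r4, 14  →  {r0:0, r1:7, r2:1, r3:29, r4:15, r5:2, r6:14}
[2] or   r3, r5, r6  →  {r0:0, r1:7, r2:1, r3:14, r4:15, r5:2, r6:14}
[3] beq  r1, r5, L6  →  {r0:0, r1:7, r2:1, r3:14, r4:15, r5:2, r6:14}  ⟨branch fallthrough⟩
[4] andi  r3, r3, 14  →  {r0:0, r1:7, r2:1, r3:14, r4:15, r5:2, r6:14}
[5] xori  r4, r3, 3  →  {r0:0, r1:7, r2:1, r3:14, r4:13, r5:2, r6:14}
[6] bne  r6, r4, L11  →  {r0:0, r1:7, r2:1, r3:14, r4:13, r5:2, r6:14}  ⟨branch taken⟩
[7] xor  r5, r6, r3  →  {r0:0, r1:7, r2:1, r3:14, r4:13, r5:0, r6:14}
[11] slti  r3, r4, 5  →  {r0:0, r1:7, r2:1, r3:0, r4:13, r5:0, r6:14}

0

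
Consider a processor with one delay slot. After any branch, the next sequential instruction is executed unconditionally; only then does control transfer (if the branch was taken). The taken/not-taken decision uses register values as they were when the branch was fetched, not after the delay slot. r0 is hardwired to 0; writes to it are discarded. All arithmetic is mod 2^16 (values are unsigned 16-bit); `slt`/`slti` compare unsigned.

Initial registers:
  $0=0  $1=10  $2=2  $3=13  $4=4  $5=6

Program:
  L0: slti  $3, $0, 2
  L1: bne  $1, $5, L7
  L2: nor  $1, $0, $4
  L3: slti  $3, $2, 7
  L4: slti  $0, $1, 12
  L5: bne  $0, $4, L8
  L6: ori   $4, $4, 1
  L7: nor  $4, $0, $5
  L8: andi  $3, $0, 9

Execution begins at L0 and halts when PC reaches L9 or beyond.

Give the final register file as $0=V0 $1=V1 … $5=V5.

#0 slti  $3, $0, 2 ; 0/10/2/1/4/6
#1 bne  $1, $5, L7 ; 0/10/2/1/4/6 ; →target
#2 nor  $1, $0, $4 ; 0/65531/2/1/4/6
#7 nor  $4, $0, $5 ; 0/65531/2/1/65529/6
#8 andi  $3, $0, 9 ; 0/65531/2/0/65529/6

$0=0 $1=65531 $2=2 $3=0 $4=65529 $5=6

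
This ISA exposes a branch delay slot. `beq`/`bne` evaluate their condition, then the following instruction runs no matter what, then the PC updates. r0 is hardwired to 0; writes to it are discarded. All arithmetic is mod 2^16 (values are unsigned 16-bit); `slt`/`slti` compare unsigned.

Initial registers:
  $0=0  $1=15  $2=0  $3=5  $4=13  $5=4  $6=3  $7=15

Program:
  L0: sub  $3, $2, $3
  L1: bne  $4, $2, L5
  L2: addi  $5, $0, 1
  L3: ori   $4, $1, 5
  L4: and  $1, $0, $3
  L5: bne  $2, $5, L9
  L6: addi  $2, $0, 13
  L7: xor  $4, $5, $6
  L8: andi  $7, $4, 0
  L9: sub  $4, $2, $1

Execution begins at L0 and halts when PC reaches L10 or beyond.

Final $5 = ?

1

#0 sub  $3, $2, $3 ; 0/15/0/65531/13/4/3/15
#1 bne  $4, $2, L5 ; 0/15/0/65531/13/4/3/15 ; →target
#2 addi  $5, $0, 1 ; 0/15/0/65531/13/1/3/15
#5 bne  $2, $5, L9 ; 0/15/0/65531/13/1/3/15 ; →target
#6 addi  $2, $0, 13 ; 0/15/13/65531/13/1/3/15
#9 sub  $4, $2, $1 ; 0/15/13/65531/65534/1/3/15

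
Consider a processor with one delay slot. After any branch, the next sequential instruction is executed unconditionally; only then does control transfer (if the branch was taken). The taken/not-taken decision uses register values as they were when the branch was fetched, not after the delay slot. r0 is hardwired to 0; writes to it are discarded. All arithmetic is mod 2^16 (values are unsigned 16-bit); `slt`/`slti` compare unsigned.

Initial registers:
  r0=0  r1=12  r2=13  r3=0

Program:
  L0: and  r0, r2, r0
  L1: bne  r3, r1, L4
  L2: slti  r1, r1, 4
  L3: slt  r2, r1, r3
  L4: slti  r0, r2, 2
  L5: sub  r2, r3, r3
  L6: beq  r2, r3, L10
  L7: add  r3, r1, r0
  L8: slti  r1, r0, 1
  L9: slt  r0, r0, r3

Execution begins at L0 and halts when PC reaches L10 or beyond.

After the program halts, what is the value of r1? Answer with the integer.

#0 and  r0, r2, r0 ; 0/12/13/0
#1 bne  r3, r1, L4 ; 0/12/13/0 ; →target
#2 slti  r1, r1, 4 ; 0/0/13/0
#4 slti  r0, r2, 2 ; 0/0/13/0
#5 sub  r2, r3, r3 ; 0/0/0/0
#6 beq  r2, r3, L10 ; 0/0/0/0 ; →target
#7 add  r3, r1, r0 ; 0/0/0/0

0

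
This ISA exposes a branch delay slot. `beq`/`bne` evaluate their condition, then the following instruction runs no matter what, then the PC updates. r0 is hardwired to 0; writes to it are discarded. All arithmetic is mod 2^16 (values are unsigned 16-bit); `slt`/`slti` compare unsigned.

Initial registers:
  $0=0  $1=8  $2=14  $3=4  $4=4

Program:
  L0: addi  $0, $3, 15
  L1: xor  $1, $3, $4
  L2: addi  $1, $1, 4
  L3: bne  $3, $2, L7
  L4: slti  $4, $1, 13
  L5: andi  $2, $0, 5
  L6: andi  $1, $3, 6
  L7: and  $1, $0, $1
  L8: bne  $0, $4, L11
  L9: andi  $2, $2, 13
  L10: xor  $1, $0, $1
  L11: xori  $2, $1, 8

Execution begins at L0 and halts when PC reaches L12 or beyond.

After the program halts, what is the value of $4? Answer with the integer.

[0] addi  $0, $3, 15  →  {$0:0, $1:8, $2:14, $3:4, $4:4}
[1] xor  $1, $3, $4  →  {$0:0, $1:0, $2:14, $3:4, $4:4}
[2] addi  $1, $1, 4  →  {$0:0, $1:4, $2:14, $3:4, $4:4}
[3] bne  $3, $2, L7  →  {$0:0, $1:4, $2:14, $3:4, $4:4}  ⟨branch taken⟩
[4] slti  $4, $1, 13  →  {$0:0, $1:4, $2:14, $3:4, $4:1}
[7] and  $1, $0, $1  →  {$0:0, $1:0, $2:14, $3:4, $4:1}
[8] bne  $0, $4, L11  →  {$0:0, $1:0, $2:14, $3:4, $4:1}  ⟨branch taken⟩
[9] andi  $2, $2, 13  →  {$0:0, $1:0, $2:12, $3:4, $4:1}
[11] xori  $2, $1, 8  →  {$0:0, $1:0, $2:8, $3:4, $4:1}

1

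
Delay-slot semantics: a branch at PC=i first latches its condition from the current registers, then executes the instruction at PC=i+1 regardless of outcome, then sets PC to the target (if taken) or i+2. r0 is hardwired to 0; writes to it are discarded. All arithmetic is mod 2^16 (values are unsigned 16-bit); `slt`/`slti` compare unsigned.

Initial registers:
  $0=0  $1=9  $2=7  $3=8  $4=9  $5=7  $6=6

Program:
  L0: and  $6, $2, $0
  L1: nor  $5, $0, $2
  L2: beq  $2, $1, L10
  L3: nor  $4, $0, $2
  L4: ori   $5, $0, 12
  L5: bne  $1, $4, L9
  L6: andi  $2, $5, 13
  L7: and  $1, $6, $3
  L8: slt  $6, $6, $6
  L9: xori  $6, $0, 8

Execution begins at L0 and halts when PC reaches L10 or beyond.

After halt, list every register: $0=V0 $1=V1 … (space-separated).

$0=0 $1=9 $2=12 $3=8 $4=65528 $5=12 $6=8

  step pc=0: and  $6, $2, $0  regs=(0,9,7,8,9,7,0)
  step pc=1: nor  $5, $0, $2  regs=(0,9,7,8,9,65528,0)
  step pc=2: beq  $2, $1, L10  cond=F  regs=(0,9,7,8,9,65528,0)
  step pc=3: nor  $4, $0, $2  regs=(0,9,7,8,65528,65528,0)
  step pc=4: ori   $5, $0, 12  regs=(0,9,7,8,65528,12,0)
  step pc=5: bne  $1, $4, L9  cond=T  regs=(0,9,7,8,65528,12,0)
  step pc=6: andi  $2, $5, 13  regs=(0,9,12,8,65528,12,0)
  step pc=9: xori  $6, $0, 8  regs=(0,9,12,8,65528,12,8)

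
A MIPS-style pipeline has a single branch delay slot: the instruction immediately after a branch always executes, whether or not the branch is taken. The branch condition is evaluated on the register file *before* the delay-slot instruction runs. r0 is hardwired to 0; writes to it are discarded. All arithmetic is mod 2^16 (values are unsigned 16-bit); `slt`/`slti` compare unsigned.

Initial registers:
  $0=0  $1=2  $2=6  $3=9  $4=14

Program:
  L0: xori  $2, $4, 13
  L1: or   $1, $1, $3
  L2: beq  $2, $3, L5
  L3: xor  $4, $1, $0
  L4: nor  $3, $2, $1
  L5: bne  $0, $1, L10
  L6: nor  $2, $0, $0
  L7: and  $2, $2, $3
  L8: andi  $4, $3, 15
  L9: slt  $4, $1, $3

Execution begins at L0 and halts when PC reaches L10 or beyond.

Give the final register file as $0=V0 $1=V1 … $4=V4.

$0=0 $1=11 $2=65535 $3=65524 $4=11

PC=0  xori  $2, $4, 13       | $0=0 $1=2 $2=3 $3=9 $4=14
PC=1  or   $1, $1, $3        | $0=0 $1=11 $2=3 $3=9 $4=14
PC=2  beq  $2, $3, L5        | $0=0 $1=11 $2=3 $3=9 $4=14  [not taken]
PC=3  xor  $4, $1, $0        | $0=0 $1=11 $2=3 $3=9 $4=11
PC=4  nor  $3, $2, $1        | $0=0 $1=11 $2=3 $3=65524 $4=11
PC=5  bne  $0, $1, L10       | $0=0 $1=11 $2=3 $3=65524 $4=11  [TAKEN]
PC=6  nor  $2, $0, $0        | $0=0 $1=11 $2=65535 $3=65524 $4=11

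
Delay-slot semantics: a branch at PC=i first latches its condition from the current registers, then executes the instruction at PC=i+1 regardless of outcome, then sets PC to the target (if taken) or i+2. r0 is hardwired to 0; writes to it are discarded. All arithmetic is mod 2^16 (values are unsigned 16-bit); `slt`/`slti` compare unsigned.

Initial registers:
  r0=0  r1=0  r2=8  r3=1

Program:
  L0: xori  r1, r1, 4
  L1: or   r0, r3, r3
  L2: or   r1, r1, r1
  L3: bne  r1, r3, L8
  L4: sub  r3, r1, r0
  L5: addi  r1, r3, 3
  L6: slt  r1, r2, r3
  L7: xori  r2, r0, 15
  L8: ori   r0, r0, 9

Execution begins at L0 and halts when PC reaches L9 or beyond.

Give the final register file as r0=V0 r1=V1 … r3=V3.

PC=0  xori  r1, r1, 4        | r0=0 r1=4 r2=8 r3=1
PC=1  or   r0, r3, r3        | r0=0 r1=4 r2=8 r3=1
PC=2  or   r1, r1, r1        | r0=0 r1=4 r2=8 r3=1
PC=3  bne  r1, r3, L8        | r0=0 r1=4 r2=8 r3=1  [TAKEN]
PC=4  sub  r3, r1, r0        | r0=0 r1=4 r2=8 r3=4
PC=8  ori   r0, r0, 9        | r0=0 r1=4 r2=8 r3=4

r0=0 r1=4 r2=8 r3=4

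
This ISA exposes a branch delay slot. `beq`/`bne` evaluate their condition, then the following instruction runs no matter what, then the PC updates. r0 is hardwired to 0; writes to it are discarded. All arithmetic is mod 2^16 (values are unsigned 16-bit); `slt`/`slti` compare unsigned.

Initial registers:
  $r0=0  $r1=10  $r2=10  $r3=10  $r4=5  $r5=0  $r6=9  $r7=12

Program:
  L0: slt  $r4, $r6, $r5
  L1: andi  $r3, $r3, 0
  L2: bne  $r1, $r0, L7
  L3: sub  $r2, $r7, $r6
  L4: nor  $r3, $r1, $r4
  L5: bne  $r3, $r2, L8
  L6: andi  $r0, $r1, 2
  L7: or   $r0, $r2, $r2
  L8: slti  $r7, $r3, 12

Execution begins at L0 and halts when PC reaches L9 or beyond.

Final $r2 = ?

3

[0] slt  $r4, $r6, $r5  →  {$r0:0, $r1:10, $r2:10, $r3:10, $r4:0, $r5:0, $r6:9, $r7:12}
[1] andi  $r3, $r3, 0  →  {$r0:0, $r1:10, $r2:10, $r3:0, $r4:0, $r5:0, $r6:9, $r7:12}
[2] bne  $r1, $r0, L7  →  {$r0:0, $r1:10, $r2:10, $r3:0, $r4:0, $r5:0, $r6:9, $r7:12}  ⟨branch taken⟩
[3] sub  $r2, $r7, $r6  →  {$r0:0, $r1:10, $r2:3, $r3:0, $r4:0, $r5:0, $r6:9, $r7:12}
[7] or   $r0, $r2, $r2  →  {$r0:0, $r1:10, $r2:3, $r3:0, $r4:0, $r5:0, $r6:9, $r7:12}
[8] slti  $r7, $r3, 12  →  {$r0:0, $r1:10, $r2:3, $r3:0, $r4:0, $r5:0, $r6:9, $r7:1}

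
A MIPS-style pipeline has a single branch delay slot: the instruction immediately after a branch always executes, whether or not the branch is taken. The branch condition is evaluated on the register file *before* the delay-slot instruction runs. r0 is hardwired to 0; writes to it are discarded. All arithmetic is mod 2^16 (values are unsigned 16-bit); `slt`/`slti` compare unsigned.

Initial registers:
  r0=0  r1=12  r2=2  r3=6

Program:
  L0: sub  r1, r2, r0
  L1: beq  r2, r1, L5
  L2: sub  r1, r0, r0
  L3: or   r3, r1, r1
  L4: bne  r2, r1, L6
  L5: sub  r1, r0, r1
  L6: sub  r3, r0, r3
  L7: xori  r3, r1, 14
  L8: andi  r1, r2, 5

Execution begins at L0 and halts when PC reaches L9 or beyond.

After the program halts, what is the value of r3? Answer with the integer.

14

  step pc=0: sub  r1, r2, r0  regs=(0,2,2,6)
  step pc=1: beq  r2, r1, L5  cond=T  regs=(0,2,2,6)
  step pc=2: sub  r1, r0, r0  regs=(0,0,2,6)
  step pc=5: sub  r1, r0, r1  regs=(0,0,2,6)
  step pc=6: sub  r3, r0, r3  regs=(0,0,2,65530)
  step pc=7: xori  r3, r1, 14  regs=(0,0,2,14)
  step pc=8: andi  r1, r2, 5  regs=(0,0,2,14)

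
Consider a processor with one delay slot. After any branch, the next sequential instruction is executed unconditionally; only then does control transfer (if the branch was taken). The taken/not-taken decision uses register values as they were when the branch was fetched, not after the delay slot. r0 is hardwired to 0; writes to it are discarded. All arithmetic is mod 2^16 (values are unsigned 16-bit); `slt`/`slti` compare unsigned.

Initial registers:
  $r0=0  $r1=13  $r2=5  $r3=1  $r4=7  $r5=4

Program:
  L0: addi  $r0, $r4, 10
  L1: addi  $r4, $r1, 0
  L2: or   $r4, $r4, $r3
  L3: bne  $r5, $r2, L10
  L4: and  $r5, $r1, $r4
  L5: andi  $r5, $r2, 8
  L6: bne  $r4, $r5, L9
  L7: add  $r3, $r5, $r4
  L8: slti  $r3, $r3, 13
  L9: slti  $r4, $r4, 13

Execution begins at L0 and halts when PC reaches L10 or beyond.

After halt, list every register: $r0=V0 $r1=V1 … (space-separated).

  step pc=0: addi  $r0, $r4, 10  regs=(0,13,5,1,7,4)
  step pc=1: addi  $r4, $r1, 0  regs=(0,13,5,1,13,4)
  step pc=2: or   $r4, $r4, $r3  regs=(0,13,5,1,13,4)
  step pc=3: bne  $r5, $r2, L10  cond=T  regs=(0,13,5,1,13,4)
  step pc=4: and  $r5, $r1, $r4  regs=(0,13,5,1,13,13)

$r0=0 $r1=13 $r2=5 $r3=1 $r4=13 $r5=13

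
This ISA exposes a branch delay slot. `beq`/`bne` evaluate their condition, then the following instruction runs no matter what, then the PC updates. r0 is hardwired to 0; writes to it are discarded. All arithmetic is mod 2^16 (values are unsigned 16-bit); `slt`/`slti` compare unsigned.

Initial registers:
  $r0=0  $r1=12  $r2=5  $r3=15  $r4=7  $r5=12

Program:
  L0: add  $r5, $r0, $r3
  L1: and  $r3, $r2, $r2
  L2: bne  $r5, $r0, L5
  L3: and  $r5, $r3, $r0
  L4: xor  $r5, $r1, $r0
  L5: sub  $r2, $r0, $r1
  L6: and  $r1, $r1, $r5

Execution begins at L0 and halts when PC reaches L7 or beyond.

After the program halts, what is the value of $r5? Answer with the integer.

[0] add  $r5, $r0, $r3  →  {$r0:0, $r1:12, $r2:5, $r3:15, $r4:7, $r5:15}
[1] and  $r3, $r2, $r2  →  {$r0:0, $r1:12, $r2:5, $r3:5, $r4:7, $r5:15}
[2] bne  $r5, $r0, L5  →  {$r0:0, $r1:12, $r2:5, $r3:5, $r4:7, $r5:15}  ⟨branch taken⟩
[3] and  $r5, $r3, $r0  →  {$r0:0, $r1:12, $r2:5, $r3:5, $r4:7, $r5:0}
[5] sub  $r2, $r0, $r1  →  {$r0:0, $r1:12, $r2:65524, $r3:5, $r4:7, $r5:0}
[6] and  $r1, $r1, $r5  →  {$r0:0, $r1:0, $r2:65524, $r3:5, $r4:7, $r5:0}

0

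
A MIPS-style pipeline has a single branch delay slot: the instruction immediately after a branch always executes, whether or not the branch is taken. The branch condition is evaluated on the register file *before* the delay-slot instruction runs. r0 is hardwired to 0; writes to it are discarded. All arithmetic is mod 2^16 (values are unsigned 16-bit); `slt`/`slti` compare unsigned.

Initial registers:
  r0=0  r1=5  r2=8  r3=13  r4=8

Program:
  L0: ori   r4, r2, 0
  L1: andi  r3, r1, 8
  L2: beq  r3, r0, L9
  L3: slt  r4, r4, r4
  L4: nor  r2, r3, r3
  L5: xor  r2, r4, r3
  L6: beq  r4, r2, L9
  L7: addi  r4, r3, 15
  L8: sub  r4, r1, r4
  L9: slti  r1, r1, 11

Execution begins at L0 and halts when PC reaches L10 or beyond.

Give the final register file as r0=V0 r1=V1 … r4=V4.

#0 ori   r4, r2, 0 ; 0/5/8/13/8
#1 andi  r3, r1, 8 ; 0/5/8/0/8
#2 beq  r3, r0, L9 ; 0/5/8/0/8 ; →target
#3 slt  r4, r4, r4 ; 0/5/8/0/0
#9 slti  r1, r1, 11 ; 0/1/8/0/0

r0=0 r1=1 r2=8 r3=0 r4=0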